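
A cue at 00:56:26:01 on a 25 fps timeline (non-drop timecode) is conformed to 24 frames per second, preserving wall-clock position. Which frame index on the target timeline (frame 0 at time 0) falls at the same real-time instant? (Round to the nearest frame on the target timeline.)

frame 81265

Source frame index: (0×3600 + 56×60 + 26) × 25 + 1 = 84651.
Real time: 84651 / (25) = 84651/25 s.
Target frame: (84651/25) × (24) = 2031624/25 ≈ 81264.960 → 81265.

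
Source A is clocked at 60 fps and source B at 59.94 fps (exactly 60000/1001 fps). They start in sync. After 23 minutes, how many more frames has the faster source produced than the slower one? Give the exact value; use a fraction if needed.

82800/1001 frames

23 min = 1380 s.
A emits 60 × 1380 = 82800 frames; B emits 60000/1001 × 1380 = 82800000/1001.
Difference = 82800/1001 frames (≈ 82.7173); B is behind A.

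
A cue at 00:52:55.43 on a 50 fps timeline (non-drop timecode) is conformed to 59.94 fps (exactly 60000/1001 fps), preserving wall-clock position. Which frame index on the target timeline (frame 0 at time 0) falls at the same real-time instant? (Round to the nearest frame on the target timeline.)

Source frame index: (0×3600 + 52×60 + 55) × 50 + 43 = 158793.
Real time: 158793 / (50) = 158793/50 s.
Target frame: (158793/50) × (60000/1001) = 190551600/1001 ≈ 190361.239 → 190361.

frame 190361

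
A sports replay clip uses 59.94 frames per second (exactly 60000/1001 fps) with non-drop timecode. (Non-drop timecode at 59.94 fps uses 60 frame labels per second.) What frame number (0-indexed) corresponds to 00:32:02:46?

frame 115366

Total seconds to the label: (0 × 3600 + 32 × 60 + 2) = 1922.
Frame index = 1922 × 60 + 46 = 115366.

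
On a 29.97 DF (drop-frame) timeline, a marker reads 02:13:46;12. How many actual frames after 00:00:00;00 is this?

240552

Complete 10-minute blocks: 13, each 17982 frames → 233766.
Remaining 3 whole minutes in the current block: 1800 + 2 × 1798 = 5396 frames.
Within the current minute: 46 × 30 + 12 − 2 = 1390 (labels ;00/;01 skipped at this minute). Total = 233766 + 5396 + 1390 = 240552.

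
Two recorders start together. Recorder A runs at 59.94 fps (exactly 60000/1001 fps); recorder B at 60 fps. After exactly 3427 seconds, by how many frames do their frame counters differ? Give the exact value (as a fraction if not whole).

A emits 60000/1001 × 3427 = 205620000/1001 frames; B emits 60 × 3427 = 205620.
Difference = 205620/1001 frames (≈ 205.4146); B is ahead of A.

205620/1001 frames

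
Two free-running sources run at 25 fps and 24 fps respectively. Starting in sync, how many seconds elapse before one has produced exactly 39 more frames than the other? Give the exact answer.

The gap grows by |24 − 25| = 1 frame per second.
Time for a 39-frame gap: 39 ÷ (1) = 39 s.

39 seconds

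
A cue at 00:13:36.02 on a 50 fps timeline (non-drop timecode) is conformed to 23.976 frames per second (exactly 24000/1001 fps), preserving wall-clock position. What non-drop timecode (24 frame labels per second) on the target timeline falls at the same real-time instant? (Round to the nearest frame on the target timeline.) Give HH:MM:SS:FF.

00:13:35:05

Source frame index: (0×3600 + 13×60 + 36) × 50 + 2 = 40802.
Real time: 40802 / (50) = 20401/25 s.
Target frame: (20401/25) × (24000/1001) = 19584960/1001 ≈ 19565.395 → 19565.
At 24 labels/s: frame 19565 → 00:13:35:05.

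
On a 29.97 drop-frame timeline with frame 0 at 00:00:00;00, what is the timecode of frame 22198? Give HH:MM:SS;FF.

00:12:20;20

Ten DF minutes hold 17982 frames, so frame 22198 lies in block 1 (frames 17982–35963) with 4216 frames into that block.
The block's first minute is 1800 frames and the rest 1798 each; 4216 frames reaches minute 2, so 1 × 18 + 2 × 2 = 22 labels have been skipped so far.
Adding those back, label number 22198 + 22 = 22220 at 30 labels/s is 740 s + 20 f = 0 h 12 min 20 s frame 20, i.e. 00:12:20;20.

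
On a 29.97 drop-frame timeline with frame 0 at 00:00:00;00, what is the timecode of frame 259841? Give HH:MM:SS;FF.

02:24:30;01

Each 10-minute DF block holds 10 × 60 × 30 − 9 × 2 = 17982 frames. 259841 ÷ 17982 → 14 full blocks, remainder 8093.
Within the partial block the first minute is 1800 frames and each further minute 1798, so 4 further minute boundaries passed. Total skipped labels = 18 × 14 + 2 × 4 = 260.
Non-drop label index = 259841 + 260 = 260101; at 30 labels/s that is 02:24:30:01, i.e. DF 02:24:30;01.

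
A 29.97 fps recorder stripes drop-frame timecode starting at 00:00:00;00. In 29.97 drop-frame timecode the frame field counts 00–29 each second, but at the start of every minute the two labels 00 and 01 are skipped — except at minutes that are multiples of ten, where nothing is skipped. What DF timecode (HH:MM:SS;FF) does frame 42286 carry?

Each 10-minute DF block holds 10 × 60 × 30 − 9 × 2 = 17982 frames. 42286 ÷ 17982 → 2 full blocks, remainder 6322.
Within the partial block the first minute is 1800 frames and each further minute 1798, so 3 further minute boundaries passed. Total skipped labels = 18 × 2 + 2 × 3 = 42.
Non-drop label index = 42286 + 42 = 42328; at 30 labels/s that is 00:23:30:28, i.e. DF 00:23:30;28.

00:23:30;28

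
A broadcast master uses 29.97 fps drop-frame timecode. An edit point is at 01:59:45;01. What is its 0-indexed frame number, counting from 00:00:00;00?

Complete 10-minute blocks: 11, each 17982 frames → 197802.
Remaining 9 whole minutes in the current block: 1800 + 8 × 1798 = 16184 frames.
Within the current minute: 45 × 30 + 1 − 2 = 1349 (labels ;00/;01 skipped at this minute). Total = 197802 + 16184 + 1349 = 215335.

215335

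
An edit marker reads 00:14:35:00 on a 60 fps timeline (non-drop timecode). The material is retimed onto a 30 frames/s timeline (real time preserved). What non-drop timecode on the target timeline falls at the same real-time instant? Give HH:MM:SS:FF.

Source frame index: (0×3600 + 14×60 + 35) × 60 + 0 = 52500.
Real time: 52500 / (60) = 875 s.
Target frame: (875) × (30) = 26250.
At 30 labels/s: frame 26250 → 00:14:35:00.

00:14:35:00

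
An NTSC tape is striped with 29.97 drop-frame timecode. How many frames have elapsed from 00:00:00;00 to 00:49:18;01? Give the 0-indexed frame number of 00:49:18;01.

Complete 10-minute blocks: 4, each 17982 frames → 71928.
Remaining 9 whole minutes in the current block: 1800 + 8 × 1798 = 16184 frames.
Within the current minute: 18 × 30 + 1 − 2 = 539 (labels ;00/;01 skipped at this minute). Total = 71928 + 16184 + 539 = 88651.

88651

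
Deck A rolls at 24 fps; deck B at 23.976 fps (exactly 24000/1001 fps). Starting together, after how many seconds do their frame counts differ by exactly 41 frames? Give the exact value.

41041/24 seconds

The gap grows by |24000/1001 − 24| = 24/1001 frames per second.
Time for a 41-frame gap: 41 ÷ (24/1001) = 41041/24 s.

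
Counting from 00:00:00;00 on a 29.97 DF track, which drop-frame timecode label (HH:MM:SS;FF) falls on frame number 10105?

Ten DF minutes hold 17982 frames, so frame 10105 lies in block 0 (frames 0–17981) with 10105 frames into that block.
The block's first minute is 1800 frames and the rest 1798 each; 10105 frames reaches minute 5, so 0 × 18 + 5 × 2 = 10 labels have been skipped so far.
Adding those back, label number 10105 + 10 = 10115 at 30 labels/s is 337 s + 5 f = 0 h 5 min 37 s frame 5, i.e. 00:05:37;05.

00:05:37;05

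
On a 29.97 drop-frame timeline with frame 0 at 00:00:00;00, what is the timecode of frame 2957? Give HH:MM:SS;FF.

Each 10-minute DF block holds 10 × 60 × 30 − 9 × 2 = 17982 frames. 2957 ÷ 17982 → 0 full blocks, remainder 2957.
Within the partial block the first minute is 1800 frames and each further minute 1798, so 1 further minute boundary passed. Total skipped labels = 18 × 0 + 2 × 1 = 2.
Non-drop label index = 2957 + 2 = 2959; at 30 labels/s that is 00:01:38:19, i.e. DF 00:01:38;19.

00:01:38;19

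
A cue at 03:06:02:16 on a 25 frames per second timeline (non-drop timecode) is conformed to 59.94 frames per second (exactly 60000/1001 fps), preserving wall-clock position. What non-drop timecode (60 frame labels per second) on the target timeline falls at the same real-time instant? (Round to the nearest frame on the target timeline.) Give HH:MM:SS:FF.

Source frame index: (3×3600 + 6×60 + 2) × 25 + 16 = 279066.
Real time: 279066 / (25) = 279066/25 s.
Target frame: (279066/25) × (60000/1001) = 669758400/1001 ≈ 669089.311 → 669089.
At 60 labels/s: frame 669089 → 03:05:51:29.

03:05:51:29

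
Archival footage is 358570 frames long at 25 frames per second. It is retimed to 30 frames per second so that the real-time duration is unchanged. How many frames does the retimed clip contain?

Target frames = source frames × (target rate / source rate) = 358570 × (30)/(25) = 358570 × 6/5 = 430284.

430284 frames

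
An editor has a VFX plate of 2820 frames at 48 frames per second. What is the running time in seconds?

58.75 seconds

Running time = 2820 / (48) = 58.75 s.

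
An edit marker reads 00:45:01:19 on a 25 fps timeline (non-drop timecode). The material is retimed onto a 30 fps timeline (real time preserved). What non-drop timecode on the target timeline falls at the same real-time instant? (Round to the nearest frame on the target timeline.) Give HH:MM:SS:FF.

Source frame index: (0×3600 + 45×60 + 1) × 25 + 19 = 67544.
Real time: 67544 / (25) = 67544/25 s.
Target frame: (67544/25) × (30) = 405264/5 ≈ 81052.800 → 81053.
At 30 labels/s: frame 81053 → 00:45:01:23.

00:45:01:23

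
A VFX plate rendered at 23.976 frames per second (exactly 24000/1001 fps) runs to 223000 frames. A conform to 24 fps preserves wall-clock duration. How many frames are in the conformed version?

Target frames = source frames × (target rate / source rate) = 223000 × (24)/(24000/1001) = 223000 × 1001/1000 = 223223.

223223 frames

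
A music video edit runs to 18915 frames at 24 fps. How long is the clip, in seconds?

788.125 seconds

Running time = 18915 / (24) = 788.125 s.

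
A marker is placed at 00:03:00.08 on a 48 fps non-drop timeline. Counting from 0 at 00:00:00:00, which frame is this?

Total seconds to the label: (0 × 3600 + 3 × 60 + 0) = 180.
Frame index = 180 × 48 + 8 = 8648.

8648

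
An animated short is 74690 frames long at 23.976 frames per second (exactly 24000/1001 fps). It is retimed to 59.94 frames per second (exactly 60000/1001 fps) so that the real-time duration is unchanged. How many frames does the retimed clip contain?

Target frames = source frames × (target rate / source rate) = 74690 × (60000/1001)/(24000/1001) = 74690 × 5/2 = 186725.

186725 frames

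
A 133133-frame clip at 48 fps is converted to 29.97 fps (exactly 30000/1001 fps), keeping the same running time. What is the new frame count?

83125 frames

Target frames = source frames × (target rate / source rate) = 133133 × (30000/1001)/(48) = 133133 × 625/1001 = 83125.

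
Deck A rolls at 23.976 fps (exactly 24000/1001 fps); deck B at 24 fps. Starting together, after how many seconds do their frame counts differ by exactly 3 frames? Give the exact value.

The gap grows by |24 − 24000/1001| = 24/1001 frames per second.
Time for a 3-frame gap: 3 ÷ (24/1001) = 125.125 s.

125.125 seconds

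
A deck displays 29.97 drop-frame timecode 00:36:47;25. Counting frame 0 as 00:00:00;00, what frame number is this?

Complete 10-minute blocks: 3, each 17982 frames → 53946.
Remaining 6 whole minutes in the current block: 1800 + 5 × 1798 = 10790 frames.
Within the current minute: 47 × 30 + 25 − 2 = 1433 (labels ;00/;01 skipped at this minute). Total = 53946 + 10790 + 1433 = 66169.

66169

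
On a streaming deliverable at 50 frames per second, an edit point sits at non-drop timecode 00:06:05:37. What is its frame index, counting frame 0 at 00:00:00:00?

frame 18287

Total seconds to the label: (0 × 3600 + 6 × 60 + 5) = 365.
Frame index = 365 × 50 + 37 = 18287.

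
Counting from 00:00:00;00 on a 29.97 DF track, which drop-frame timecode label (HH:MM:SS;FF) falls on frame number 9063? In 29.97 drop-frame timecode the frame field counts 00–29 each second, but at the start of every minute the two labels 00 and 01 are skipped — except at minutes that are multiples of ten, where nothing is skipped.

00:05:02;13

Each 10-minute DF block holds 10 × 60 × 30 − 9 × 2 = 17982 frames. 9063 ÷ 17982 → 0 full blocks, remainder 9063.
Within the partial block the first minute is 1800 frames and each further minute 1798, so 5 further minute boundaries passed. Total skipped labels = 18 × 0 + 2 × 5 = 10.
Non-drop label index = 9063 + 10 = 9073; at 30 labels/s that is 00:05:02:13, i.e. DF 00:05:02;13.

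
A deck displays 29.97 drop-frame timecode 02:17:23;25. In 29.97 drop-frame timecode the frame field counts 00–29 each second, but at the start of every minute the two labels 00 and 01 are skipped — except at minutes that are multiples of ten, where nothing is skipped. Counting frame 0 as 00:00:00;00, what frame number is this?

247067

As if non-drop at 30 labels/s: (2 × 3600 + 17 × 60 + 23) × 30 + 25 = 247315.
Minute boundaries passed: 137; those not divisible by 10: 137 − 13 = 124; dropped labels = 2 × 124 = 248.
Actual frame index = 247315 − 248 = 247067.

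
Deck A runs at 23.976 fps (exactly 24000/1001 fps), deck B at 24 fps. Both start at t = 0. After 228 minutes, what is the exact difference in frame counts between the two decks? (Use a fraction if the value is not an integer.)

328320/1001 frames

228 min = 13680 s.
A emits 24000/1001 × 13680 = 328320000/1001 frames; B emits 24 × 13680 = 328320.
Difference = 328320/1001 frames (≈ 327.9920); B is ahead of A.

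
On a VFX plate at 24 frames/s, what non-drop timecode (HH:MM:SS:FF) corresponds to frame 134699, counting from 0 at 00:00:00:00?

134699 ÷ 24 = 5612 full seconds, remainder 11 frames.
5612 s = 1 h 33 min 32 s.
Timecode: 01:33:32:11.

01:33:32:11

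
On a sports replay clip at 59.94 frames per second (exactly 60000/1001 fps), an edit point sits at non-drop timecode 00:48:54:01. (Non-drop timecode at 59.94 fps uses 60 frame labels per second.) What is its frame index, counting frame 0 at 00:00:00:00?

176041

Total seconds to the label: (0 × 3600 + 48 × 60 + 54) = 2934.
Frame index = 2934 × 60 + 1 = 176041.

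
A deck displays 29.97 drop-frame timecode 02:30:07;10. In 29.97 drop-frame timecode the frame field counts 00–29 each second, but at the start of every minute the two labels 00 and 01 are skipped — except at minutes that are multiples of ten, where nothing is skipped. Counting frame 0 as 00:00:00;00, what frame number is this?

269950

Complete 10-minute blocks: 15, each 17982 frames → 269730.
Remaining 0 whole minutes in the current block: 0 frames.
Within the current minute: 7 × 30 + 10 = 220. Total = 269730 + 0 + 220 = 269950.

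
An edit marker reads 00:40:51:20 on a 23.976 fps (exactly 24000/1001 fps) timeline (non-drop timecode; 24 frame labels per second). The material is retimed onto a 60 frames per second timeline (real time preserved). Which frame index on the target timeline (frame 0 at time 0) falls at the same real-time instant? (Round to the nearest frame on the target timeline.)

frame 147257

Source frame index: (0×3600 + 40×60 + 51) × 24 + 20 = 58844.
Real time: 58844 / (24000/1001) = 14725711/6000 s.
Target frame: (14725711/6000) × (60) = 14725711/100 ≈ 147257.110 → 147257.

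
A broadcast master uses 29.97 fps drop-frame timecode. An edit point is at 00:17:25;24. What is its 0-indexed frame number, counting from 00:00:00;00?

As if non-drop at 30 labels/s: (0 × 3600 + 17 × 60 + 25) × 30 + 24 = 31374.
Minute boundaries passed: 17; those not divisible by 10: 17 − 1 = 16; dropped labels = 2 × 16 = 32.
Actual frame index = 31374 − 32 = 31342.

31342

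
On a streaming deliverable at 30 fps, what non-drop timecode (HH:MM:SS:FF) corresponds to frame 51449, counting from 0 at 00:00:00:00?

51449 ÷ 30 = 1714 full seconds, remainder 29 frames.
1714 s = 0 h 28 min 34 s.
Timecode: 00:28:34:29.

00:28:34:29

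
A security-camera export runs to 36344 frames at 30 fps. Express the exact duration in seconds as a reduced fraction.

Running time = 36344 ÷ (30) = 36344 × 1/30 = 18172/15 s.

18172/15 seconds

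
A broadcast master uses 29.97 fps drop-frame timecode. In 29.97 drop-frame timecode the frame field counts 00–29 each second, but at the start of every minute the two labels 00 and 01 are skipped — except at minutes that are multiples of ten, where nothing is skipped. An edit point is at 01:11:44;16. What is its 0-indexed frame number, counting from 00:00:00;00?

129008

As if non-drop at 30 labels/s: (1 × 3600 + 11 × 60 + 44) × 30 + 16 = 129136.
Minute boundaries passed: 71; those not divisible by 10: 71 − 7 = 64; dropped labels = 2 × 64 = 128.
Actual frame index = 129136 − 128 = 129008.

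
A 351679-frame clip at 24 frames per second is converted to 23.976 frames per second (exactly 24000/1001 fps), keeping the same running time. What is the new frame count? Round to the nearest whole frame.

351328 frames

Frames at target rate = 351679 × (24000/1001) / (24) = 351679000/1001 ≈ 351327.672.
Nearest whole frame: 351328.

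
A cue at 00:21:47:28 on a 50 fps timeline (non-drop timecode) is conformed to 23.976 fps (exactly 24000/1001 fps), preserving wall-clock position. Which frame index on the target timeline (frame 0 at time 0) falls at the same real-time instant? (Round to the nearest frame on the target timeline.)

Source frame index: (0×3600 + 21×60 + 47) × 50 + 28 = 65378.
Real time: 65378 / (50) = 32689/25 s.
Target frame: (32689/25) × (24000/1001) = 31381440/1001 ≈ 31350.090 → 31350.

frame 31350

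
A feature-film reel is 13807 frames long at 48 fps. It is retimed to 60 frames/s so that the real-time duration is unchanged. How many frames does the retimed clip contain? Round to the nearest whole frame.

Frames at target rate = 13807 × (60) / (48) = 69035/4 ≈ 17258.750.
Nearest whole frame: 17259.

17259 frames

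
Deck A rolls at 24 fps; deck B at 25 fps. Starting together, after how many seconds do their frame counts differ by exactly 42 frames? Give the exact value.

42 seconds

The gap grows by |25 − 24| = 1 frame per second.
Time for a 42-frame gap: 42 ÷ (1) = 42 s.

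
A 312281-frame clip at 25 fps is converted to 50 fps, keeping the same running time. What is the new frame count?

624562 frames

Target frames = source frames × (target rate / source rate) = 312281 × (50)/(25) = 312281 × 2 = 624562.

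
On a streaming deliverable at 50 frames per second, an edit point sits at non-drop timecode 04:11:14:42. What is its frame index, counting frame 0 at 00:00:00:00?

Total seconds to the label: (4 × 3600 + 11 × 60 + 14) = 15074.
Frame index = 15074 × 50 + 42 = 753742.

753742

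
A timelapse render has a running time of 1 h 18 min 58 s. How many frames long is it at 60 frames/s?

284280 frames

1 h 18 min 58 s = 4738 s.
Frames = 4738 × 60 = 284280.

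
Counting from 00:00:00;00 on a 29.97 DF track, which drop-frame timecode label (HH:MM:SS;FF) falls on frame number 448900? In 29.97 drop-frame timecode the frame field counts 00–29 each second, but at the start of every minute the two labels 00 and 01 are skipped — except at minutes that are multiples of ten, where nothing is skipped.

Ten DF minutes hold 17982 frames, so frame 448900 lies in block 24 (frames 431568–449549) with 17332 frames into that block.
The block's first minute is 1800 frames and the rest 1798 each; 17332 frames reaches minute 9, so 24 × 18 + 9 × 2 = 450 labels have been skipped so far.
Adding those back, label number 448900 + 450 = 449350 at 30 labels/s is 14978 s + 10 f = 4 h 9 min 38 s frame 10, i.e. 04:09:38;10.

04:09:38;10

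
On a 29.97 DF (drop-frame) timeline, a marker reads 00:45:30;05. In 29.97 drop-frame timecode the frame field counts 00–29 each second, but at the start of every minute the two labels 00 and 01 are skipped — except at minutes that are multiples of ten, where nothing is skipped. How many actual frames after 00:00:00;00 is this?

As if non-drop at 30 labels/s: (0 × 3600 + 45 × 60 + 30) × 30 + 5 = 81905.
Minute boundaries passed: 45; those not divisible by 10: 45 − 4 = 41; dropped labels = 2 × 41 = 82.
Actual frame index = 81905 − 82 = 81823.

81823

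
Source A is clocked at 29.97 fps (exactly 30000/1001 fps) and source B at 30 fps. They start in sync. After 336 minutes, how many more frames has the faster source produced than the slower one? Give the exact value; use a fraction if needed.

86400/143 frames

336 min = 20160 s.
A emits 30000/1001 × 20160 = 86400000/143 frames; B emits 30 × 20160 = 604800.
Difference = 86400/143 frames (≈ 604.1958); B is ahead of A.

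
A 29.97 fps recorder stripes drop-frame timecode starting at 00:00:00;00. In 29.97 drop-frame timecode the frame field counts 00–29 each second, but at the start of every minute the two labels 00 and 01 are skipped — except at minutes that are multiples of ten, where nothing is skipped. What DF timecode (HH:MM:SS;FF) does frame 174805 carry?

01:37:12;21

Ten DF minutes hold 17982 frames, so frame 174805 lies in block 9 (frames 161838–179819) with 12967 frames into that block.
The block's first minute is 1800 frames and the rest 1798 each; 12967 frames reaches minute 7, so 9 × 18 + 7 × 2 = 176 labels have been skipped so far.
Adding those back, label number 174805 + 176 = 174981 at 30 labels/s is 5832 s + 21 f = 1 h 37 min 12 s frame 21, i.e. 01:37:12;21.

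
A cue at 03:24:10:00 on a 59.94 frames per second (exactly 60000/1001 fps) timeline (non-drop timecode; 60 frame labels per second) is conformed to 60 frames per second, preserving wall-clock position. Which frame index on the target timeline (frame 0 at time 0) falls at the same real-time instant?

Source frame index: (3×3600 + 24×60 + 10) × 60 + 0 = 735000.
Real time: 735000 / (60000/1001) = 49049/4 s.
Target frame: (49049/4) × (60) = 735735.

frame 735735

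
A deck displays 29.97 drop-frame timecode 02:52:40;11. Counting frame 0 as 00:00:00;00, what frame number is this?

310501

As if non-drop at 30 labels/s: (2 × 3600 + 52 × 60 + 40) × 30 + 11 = 310811.
Minute boundaries passed: 172; those not divisible by 10: 172 − 17 = 155; dropped labels = 2 × 155 = 310.
Actual frame index = 310811 − 310 = 310501.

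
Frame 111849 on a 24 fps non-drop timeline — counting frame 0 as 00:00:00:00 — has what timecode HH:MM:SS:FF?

01:17:40:09

111849 ÷ 24 = 4660 full seconds, remainder 9 frames.
4660 s = 1 h 17 min 40 s.
Timecode: 01:17:40:09.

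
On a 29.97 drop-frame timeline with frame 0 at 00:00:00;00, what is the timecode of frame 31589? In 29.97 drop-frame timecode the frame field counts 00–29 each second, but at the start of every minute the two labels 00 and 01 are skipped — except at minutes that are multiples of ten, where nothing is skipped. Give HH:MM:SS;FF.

00:17:34;01

Ten DF minutes hold 17982 frames, so frame 31589 lies in block 1 (frames 17982–35963) with 13607 frames into that block.
The block's first minute is 1800 frames and the rest 1798 each; 13607 frames reaches minute 7, so 1 × 18 + 7 × 2 = 32 labels have been skipped so far.
Adding those back, label number 31589 + 32 = 31621 at 30 labels/s is 1054 s + 1 f = 0 h 17 min 34 s frame 1, i.e. 00:17:34;01.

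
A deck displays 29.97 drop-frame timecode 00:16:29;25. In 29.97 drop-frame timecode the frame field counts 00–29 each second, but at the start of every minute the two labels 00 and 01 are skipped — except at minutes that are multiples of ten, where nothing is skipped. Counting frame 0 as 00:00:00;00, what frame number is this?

29665

As if non-drop at 30 labels/s: (0 × 3600 + 16 × 60 + 29) × 30 + 25 = 29695.
Minute boundaries passed: 16; those not divisible by 10: 16 − 1 = 15; dropped labels = 2 × 15 = 30.
Actual frame index = 29695 − 30 = 29665.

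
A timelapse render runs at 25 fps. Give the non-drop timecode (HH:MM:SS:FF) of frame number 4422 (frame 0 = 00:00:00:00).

00:02:56:22

4422 ÷ 25 = 176 full seconds, remainder 22 frames.
176 s = 0 h 2 min 56 s.
Timecode: 00:02:56:22.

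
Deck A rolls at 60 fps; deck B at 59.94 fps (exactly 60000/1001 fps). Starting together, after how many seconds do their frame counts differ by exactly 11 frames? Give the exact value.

11011/60 seconds

The gap grows by |60000/1001 − 60| = 60/1001 frames per second.
Time for a 11-frame gap: 11 ÷ (60/1001) = 11011/60 s.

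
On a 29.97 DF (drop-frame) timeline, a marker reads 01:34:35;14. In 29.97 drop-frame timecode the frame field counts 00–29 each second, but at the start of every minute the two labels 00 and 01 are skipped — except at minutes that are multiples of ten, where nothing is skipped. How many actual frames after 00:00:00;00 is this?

170094

As if non-drop at 30 labels/s: (1 × 3600 + 34 × 60 + 35) × 30 + 14 = 170264.
Minute boundaries passed: 94; those not divisible by 10: 94 − 9 = 85; dropped labels = 2 × 85 = 170.
Actual frame index = 170264 − 170 = 170094.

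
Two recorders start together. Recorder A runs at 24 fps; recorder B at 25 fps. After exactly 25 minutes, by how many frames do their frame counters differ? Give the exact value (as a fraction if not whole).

25 min = 1500 s.
A emits 24 × 1500 = 36000 frames; B emits 25 × 1500 = 37500.
Difference = 1500 frames; B is ahead of A.

1500 frames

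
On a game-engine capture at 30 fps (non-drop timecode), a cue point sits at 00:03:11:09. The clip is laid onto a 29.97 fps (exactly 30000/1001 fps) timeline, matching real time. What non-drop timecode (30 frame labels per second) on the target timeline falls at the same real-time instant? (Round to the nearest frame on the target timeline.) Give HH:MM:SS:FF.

00:03:11:03

Source frame index: (0×3600 + 3×60 + 11) × 30 + 9 = 5739.
Real time: 5739 / (30) = 1913/10 s.
Target frame: (1913/10) × (30000/1001) = 5739000/1001 ≈ 5733.267 → 5733.
At 30 labels/s: frame 5733 → 00:03:11:03.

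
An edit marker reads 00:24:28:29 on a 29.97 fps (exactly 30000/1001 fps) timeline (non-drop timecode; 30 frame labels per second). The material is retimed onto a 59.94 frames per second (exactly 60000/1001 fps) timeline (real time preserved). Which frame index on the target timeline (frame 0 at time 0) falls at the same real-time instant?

frame 88138

Source frame index: (0×3600 + 24×60 + 28) × 30 + 29 = 44069.
Real time: 44069 / (30000/1001) = 44113069/30000 s.
Target frame: (44113069/30000) × (60000/1001) = 88138.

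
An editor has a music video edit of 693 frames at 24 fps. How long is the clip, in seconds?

Running time = 693 / (24) = 28.875 s.

28.875 seconds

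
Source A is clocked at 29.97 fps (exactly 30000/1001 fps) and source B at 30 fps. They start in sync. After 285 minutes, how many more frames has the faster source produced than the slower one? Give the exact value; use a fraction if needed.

513000/1001 frames

285 min = 17100 s.
A emits 30000/1001 × 17100 = 513000000/1001 frames; B emits 30 × 17100 = 513000.
Difference = 513000/1001 frames (≈ 512.4875); B is ahead of A.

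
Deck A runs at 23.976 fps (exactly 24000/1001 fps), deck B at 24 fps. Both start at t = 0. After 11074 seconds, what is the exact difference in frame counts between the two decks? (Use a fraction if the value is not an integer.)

37968/143 frames

A emits 24000/1001 × 11074 = 37968000/143 frames; B emits 24 × 11074 = 265776.
Difference = 37968/143 frames (≈ 265.5105); B is ahead of A.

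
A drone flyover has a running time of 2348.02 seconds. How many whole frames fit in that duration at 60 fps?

Frames = 2348.02 × 60 = 704406/5 ≈ 140881.2000.
Complete frames: 140881.

140881 frames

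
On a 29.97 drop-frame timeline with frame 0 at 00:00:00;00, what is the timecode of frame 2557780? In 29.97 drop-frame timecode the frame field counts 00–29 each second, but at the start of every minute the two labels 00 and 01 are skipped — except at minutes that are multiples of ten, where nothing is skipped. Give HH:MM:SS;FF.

23:42:24;20

Ten DF minutes hold 17982 frames, so frame 2557780 lies in block 142 (frames 2553444–2571425) with 4336 frames into that block.
The block's first minute is 1800 frames and the rest 1798 each; 4336 frames reaches minute 2, so 142 × 18 + 2 × 2 = 2560 labels have been skipped so far.
Adding those back, label number 2557780 + 2560 = 2560340 at 30 labels/s is 85344 s + 20 f = 23 h 42 min 24 s frame 20, i.e. 23:42:24;20.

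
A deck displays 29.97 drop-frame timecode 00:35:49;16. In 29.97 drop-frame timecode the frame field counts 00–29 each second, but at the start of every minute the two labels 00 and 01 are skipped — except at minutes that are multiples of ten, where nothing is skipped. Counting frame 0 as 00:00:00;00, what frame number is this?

64422

As if non-drop at 30 labels/s: (0 × 3600 + 35 × 60 + 49) × 30 + 16 = 64486.
Minute boundaries passed: 35; those not divisible by 10: 35 − 3 = 32; dropped labels = 2 × 32 = 64.
Actual frame index = 64486 − 64 = 64422.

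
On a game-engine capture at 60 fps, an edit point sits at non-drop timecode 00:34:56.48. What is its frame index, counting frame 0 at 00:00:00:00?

Total seconds to the label: (0 × 3600 + 34 × 60 + 56) = 2096.
Frame index = 2096 × 60 + 48 = 125808.

125808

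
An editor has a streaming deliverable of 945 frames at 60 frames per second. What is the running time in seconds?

15.75 seconds

Running time = 945 / (60) = 15.75 s.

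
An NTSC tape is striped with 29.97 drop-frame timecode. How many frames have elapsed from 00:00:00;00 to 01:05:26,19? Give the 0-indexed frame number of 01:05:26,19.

Complete 10-minute blocks: 6, each 17982 frames → 107892.
Remaining 5 whole minutes in the current block: 1800 + 4 × 1798 = 8992 frames.
Within the current minute: 26 × 30 + 19 − 2 = 797 (labels ;00/;01 skipped at this minute). Total = 107892 + 8992 + 797 = 117681.

117681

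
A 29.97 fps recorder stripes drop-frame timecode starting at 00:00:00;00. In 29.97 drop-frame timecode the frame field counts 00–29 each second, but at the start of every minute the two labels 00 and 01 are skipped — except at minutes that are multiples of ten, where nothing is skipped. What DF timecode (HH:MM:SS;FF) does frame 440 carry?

Ten DF minutes hold 17982 frames, so frame 440 lies in block 0 (frames 0–17981) with 440 frames into that block.
The block's first minute is 1800 frames and the rest 1798 each; 440 frames reaches minute 0, so 0 × 18 + 0 × 2 = 0 labels have been skipped so far.
Adding those back, label number 440 + 0 = 440 at 30 labels/s is 14 s + 20 f = 0 h 0 min 14 s frame 20, i.e. 00:00:14;20.

00:00:14;20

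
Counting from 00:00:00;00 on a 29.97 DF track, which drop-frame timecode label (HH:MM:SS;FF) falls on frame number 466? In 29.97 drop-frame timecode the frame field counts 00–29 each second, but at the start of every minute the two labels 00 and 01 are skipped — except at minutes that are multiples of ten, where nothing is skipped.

00:00:15;16

Ten DF minutes hold 17982 frames, so frame 466 lies in block 0 (frames 0–17981) with 466 frames into that block.
The block's first minute is 1800 frames and the rest 1798 each; 466 frames reaches minute 0, so 0 × 18 + 0 × 2 = 0 labels have been skipped so far.
Adding those back, label number 466 + 0 = 466 at 30 labels/s is 15 s + 16 f = 0 h 0 min 15 s frame 16, i.e. 00:00:15;16.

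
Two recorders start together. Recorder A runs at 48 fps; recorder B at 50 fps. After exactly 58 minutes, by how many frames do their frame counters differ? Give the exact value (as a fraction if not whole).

58 min = 3480 s.
A emits 48 × 3480 = 167040 frames; B emits 50 × 3480 = 174000.
Difference = 6960 frames; B is ahead of A.

6960 frames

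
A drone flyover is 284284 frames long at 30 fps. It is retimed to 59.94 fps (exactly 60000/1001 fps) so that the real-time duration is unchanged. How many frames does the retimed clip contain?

568000 frames

Target frames = source frames × (target rate / source rate) = 284284 × (60000/1001)/(30) = 284284 × 2000/1001 = 568000.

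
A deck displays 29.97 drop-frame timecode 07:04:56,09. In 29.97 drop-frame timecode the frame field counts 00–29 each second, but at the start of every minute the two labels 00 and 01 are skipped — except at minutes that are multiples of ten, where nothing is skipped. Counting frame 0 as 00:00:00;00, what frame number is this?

764125

As if non-drop at 30 labels/s: (7 × 3600 + 4 × 60 + 56) × 30 + 9 = 764889.
Minute boundaries passed: 424; those not divisible by 10: 424 − 42 = 382; dropped labels = 2 × 382 = 764.
Actual frame index = 764889 − 764 = 764125.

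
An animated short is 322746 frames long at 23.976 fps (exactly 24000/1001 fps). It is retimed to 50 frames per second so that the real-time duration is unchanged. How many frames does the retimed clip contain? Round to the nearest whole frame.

Frames at target rate = 322746 × (50) / (24000/1001) = 53844791/80 ≈ 673059.887.
Nearest whole frame: 673060.

673060 frames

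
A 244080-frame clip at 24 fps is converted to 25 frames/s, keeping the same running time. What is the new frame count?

Target frames = source frames × (target rate / source rate) = 244080 × (25)/(24) = 244080 × 25/24 = 254250.

254250 frames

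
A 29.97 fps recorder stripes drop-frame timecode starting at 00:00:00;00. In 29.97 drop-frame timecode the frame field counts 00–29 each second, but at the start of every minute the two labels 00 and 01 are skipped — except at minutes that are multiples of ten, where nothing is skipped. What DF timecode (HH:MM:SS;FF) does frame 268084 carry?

02:29:05;04

Each 10-minute DF block holds 10 × 60 × 30 − 9 × 2 = 17982 frames. 268084 ÷ 17982 → 14 full blocks, remainder 16336.
Within the partial block the first minute is 1800 frames and each further minute 1798, so 9 further minute boundaries passed. Total skipped labels = 18 × 14 + 2 × 9 = 270.
Non-drop label index = 268084 + 270 = 268354; at 30 labels/s that is 02:29:05:04, i.e. DF 02:29:05;04.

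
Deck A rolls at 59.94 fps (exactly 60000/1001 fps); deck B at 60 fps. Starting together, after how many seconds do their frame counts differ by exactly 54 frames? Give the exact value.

900.9 seconds

The gap grows by |60 − 60000/1001| = 60/1001 frames per second.
Time for a 54-frame gap: 54 ÷ (60/1001) = 900.9 s.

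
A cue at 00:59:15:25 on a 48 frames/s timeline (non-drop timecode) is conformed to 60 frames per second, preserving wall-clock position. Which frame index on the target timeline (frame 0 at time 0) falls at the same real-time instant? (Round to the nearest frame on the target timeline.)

Source frame index: (0×3600 + 59×60 + 15) × 48 + 25 = 170665.
Real time: 170665 / (48) = 170665/48 s.
Target frame: (170665/48) × (60) = 853325/4 ≈ 213331.250 → 213331.

frame 213331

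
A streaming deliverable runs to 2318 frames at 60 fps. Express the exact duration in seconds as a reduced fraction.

1159/30 seconds

Running time = 2318 ÷ (60) = 2318 × 1/60 = 1159/30 s.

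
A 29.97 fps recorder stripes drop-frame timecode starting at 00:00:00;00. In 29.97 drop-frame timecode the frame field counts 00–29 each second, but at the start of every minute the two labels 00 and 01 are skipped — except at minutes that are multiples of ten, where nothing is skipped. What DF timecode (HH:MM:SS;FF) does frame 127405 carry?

Each 10-minute DF block holds 10 × 60 × 30 − 9 × 2 = 17982 frames. 127405 ÷ 17982 → 7 full blocks, remainder 1531.
Within the partial block the first minute is 1800 frames and each further minute 1798, so 0 further minute boundaries passed. Total skipped labels = 18 × 7 + 2 × 0 = 126.
Non-drop label index = 127405 + 126 = 127531; at 30 labels/s that is 01:10:51:01, i.e. DF 01:10:51;01.

01:10:51;01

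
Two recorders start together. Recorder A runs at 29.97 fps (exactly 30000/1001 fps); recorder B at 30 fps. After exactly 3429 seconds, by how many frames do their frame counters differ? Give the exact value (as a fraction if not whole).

A emits 30000/1001 × 3429 = 102870000/1001 frames; B emits 30 × 3429 = 102870.
Difference = 102870/1001 frames (≈ 102.7672); B is ahead of A.

102870/1001 frames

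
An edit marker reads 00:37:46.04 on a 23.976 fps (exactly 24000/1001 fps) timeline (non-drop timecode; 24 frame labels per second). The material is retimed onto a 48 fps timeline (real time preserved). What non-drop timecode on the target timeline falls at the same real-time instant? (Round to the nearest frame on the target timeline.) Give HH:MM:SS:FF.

00:37:48:21

Source frame index: (0×3600 + 37×60 + 46) × 24 + 4 = 54388.
Real time: 54388 / (24000/1001) = 13610597/6000 s.
Target frame: (13610597/6000) × (48) = 13610597/125 ≈ 108884.776 → 108885.
At 48 labels/s: frame 108885 → 00:37:48:21.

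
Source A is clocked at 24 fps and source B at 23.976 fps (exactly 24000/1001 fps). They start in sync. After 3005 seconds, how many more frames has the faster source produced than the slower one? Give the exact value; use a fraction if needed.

72120/1001 frames

A emits 24 × 3005 = 72120 frames; B emits 24000/1001 × 3005 = 72120000/1001.
Difference = 72120/1001 frames (≈ 72.0480); B is behind A.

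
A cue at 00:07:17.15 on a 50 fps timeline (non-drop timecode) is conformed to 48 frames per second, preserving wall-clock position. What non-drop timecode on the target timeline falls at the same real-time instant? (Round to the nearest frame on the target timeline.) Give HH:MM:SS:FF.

Source frame index: (0×3600 + 7×60 + 17) × 50 + 15 = 21865.
Real time: 21865 / (50) = 4373/10 s.
Target frame: (4373/10) × (48) = 104952/5 ≈ 20990.400 → 20990.
At 48 labels/s: frame 20990 → 00:07:17:14.

00:07:17:14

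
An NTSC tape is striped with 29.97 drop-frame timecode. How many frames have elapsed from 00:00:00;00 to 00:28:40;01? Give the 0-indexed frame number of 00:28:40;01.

51549

As if non-drop at 30 labels/s: (0 × 3600 + 28 × 60 + 40) × 30 + 1 = 51601.
Minute boundaries passed: 28; those not divisible by 10: 28 − 2 = 26; dropped labels = 2 × 26 = 52.
Actual frame index = 51601 − 52 = 51549.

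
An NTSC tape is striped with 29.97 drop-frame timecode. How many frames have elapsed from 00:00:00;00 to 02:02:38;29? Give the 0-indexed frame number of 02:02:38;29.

As if non-drop at 30 labels/s: (2 × 3600 + 2 × 60 + 38) × 30 + 29 = 220769.
Minute boundaries passed: 122; those not divisible by 10: 122 − 12 = 110; dropped labels = 2 × 110 = 220.
Actual frame index = 220769 − 220 = 220549.

220549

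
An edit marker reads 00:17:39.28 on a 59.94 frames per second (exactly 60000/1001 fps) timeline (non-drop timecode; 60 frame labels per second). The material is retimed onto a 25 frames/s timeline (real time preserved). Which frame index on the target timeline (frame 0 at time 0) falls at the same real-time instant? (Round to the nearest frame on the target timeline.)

frame 26513

Source frame index: (0×3600 + 17×60 + 39) × 60 + 28 = 63568.
Real time: 63568 / (60000/1001) = 3976973/3750 s.
Target frame: (3976973/3750) × (25) = 3976973/150 ≈ 26513.153 → 26513.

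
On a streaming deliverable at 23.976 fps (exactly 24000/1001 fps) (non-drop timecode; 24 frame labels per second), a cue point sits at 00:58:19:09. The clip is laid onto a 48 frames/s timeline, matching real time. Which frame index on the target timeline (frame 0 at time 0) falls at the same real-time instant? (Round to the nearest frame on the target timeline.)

Source frame index: (0×3600 + 58×60 + 19) × 24 + 9 = 83985.
Real time: 83985 / (24000/1001) = 5604599/1600 s.
Target frame: (5604599/1600) × (48) = 16813797/100 ≈ 168137.970 → 168138.

frame 168138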